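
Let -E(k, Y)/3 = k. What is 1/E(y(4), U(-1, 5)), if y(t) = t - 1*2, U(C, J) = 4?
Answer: -⅙ ≈ -0.16667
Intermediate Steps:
y(t) = -2 + t (y(t) = t - 2 = -2 + t)
E(k, Y) = -3*k
1/E(y(4), U(-1, 5)) = 1/(-3*(-2 + 4)) = 1/(-3*2) = 1/(-6) = -⅙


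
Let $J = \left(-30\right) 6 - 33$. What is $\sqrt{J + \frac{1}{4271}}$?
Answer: $\frac{i \sqrt{3885422662}}{4271} \approx 14.595 i$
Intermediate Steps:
$J = -213$ ($J = -180 - 33 = -213$)
$\sqrt{J + \frac{1}{4271}} = \sqrt{-213 + \frac{1}{4271}} = \sqrt{- \frac{909722}{4271}} = \frac{i \sqrt{3885422662}}{4271}$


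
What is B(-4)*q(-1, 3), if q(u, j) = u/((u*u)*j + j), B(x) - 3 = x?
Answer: ⅙ ≈ 0.16667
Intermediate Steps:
B(x) = 3 + x
q(u, j) = u/(j + j*u²) (q(u, j) = u/(u²*j + j) = u/(j*u² + j) = u/(j + j*u²))
B(-4)*q(-1, 3) = (3 - 4)*(-1/(3*(1 + (-1)²))) = -(-1)/(3*(1 + 1)) = -(-1)/(3*2) = -1*(-⅙) = ⅙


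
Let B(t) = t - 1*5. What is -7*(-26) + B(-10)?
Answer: 167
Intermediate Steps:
B(t) = -5 + t (B(t) = t - 5 = -5 + t)
-7*(-26) + B(-10) = -7*(-26) + (-5 - 10) = 182 - 15 = 167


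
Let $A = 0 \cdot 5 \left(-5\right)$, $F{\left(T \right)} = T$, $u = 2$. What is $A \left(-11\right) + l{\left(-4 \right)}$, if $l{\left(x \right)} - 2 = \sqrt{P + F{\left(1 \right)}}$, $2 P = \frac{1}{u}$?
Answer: $2 + \frac{\sqrt{5}}{2} \approx 3.118$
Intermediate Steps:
$P = \frac{1}{4}$ ($P = \frac{1}{2 \cdot 2} = \frac{1}{2} \cdot \frac{1}{2} = \frac{1}{4} \approx 0.25$)
$l{\left(x \right)} = 2 + \frac{\sqrt{5}}{2}$ ($l{\left(x \right)} = 2 + \sqrt{\frac{1}{4} + 1} = 2 + \sqrt{\frac{5}{4}} = 2 + \frac{\sqrt{5}}{2}$)
$A = 0$ ($A = 0 \left(-5\right) = 0$)
$A \left(-11\right) + l{\left(-4 \right)} = 0 \left(-11\right) + \left(2 + \frac{\sqrt{5}}{2}\right) = 0 + \left(2 + \frac{\sqrt{5}}{2}\right) = 2 + \frac{\sqrt{5}}{2}$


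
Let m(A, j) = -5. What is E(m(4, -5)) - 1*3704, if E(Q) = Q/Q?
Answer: -3703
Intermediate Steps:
E(Q) = 1
E(m(4, -5)) - 1*3704 = 1 - 1*3704 = 1 - 3704 = -3703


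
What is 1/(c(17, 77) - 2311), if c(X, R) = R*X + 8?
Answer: -1/994 ≈ -0.0010060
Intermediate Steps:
c(X, R) = 8 + R*X
1/(c(17, 77) - 2311) = 1/((8 + 77*17) - 2311) = 1/((8 + 1309) - 2311) = 1/(1317 - 2311) = 1/(-994) = -1/994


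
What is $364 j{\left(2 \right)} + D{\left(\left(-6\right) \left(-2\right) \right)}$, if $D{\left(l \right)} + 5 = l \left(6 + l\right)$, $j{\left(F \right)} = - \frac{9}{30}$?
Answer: $\frac{509}{5} \approx 101.8$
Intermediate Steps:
$j{\left(F \right)} = - \frac{3}{10}$ ($j{\left(F \right)} = \left(-9\right) \frac{1}{30} = - \frac{3}{10}$)
$D{\left(l \right)} = -5 + l \left(6 + l\right)$
$364 j{\left(2 \right)} + D{\left(\left(-6\right) \left(-2\right) \right)} = 364 \left(- \frac{3}{10}\right) + \left(-5 + \left(\left(-6\right) \left(-2\right)\right)^{2} + 6 \left(\left(-6\right) \left(-2\right)\right)\right) = - \frac{546}{5} + \left(-5 + 12^{2} + 6 \cdot 12\right) = - \frac{546}{5} + \left(-5 + 144 + 72\right) = - \frac{546}{5} + 211 = \frac{509}{5}$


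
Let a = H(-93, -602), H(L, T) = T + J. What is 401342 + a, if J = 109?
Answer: 400849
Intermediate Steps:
H(L, T) = 109 + T (H(L, T) = T + 109 = 109 + T)
a = -493 (a = 109 - 602 = -493)
401342 + a = 401342 - 493 = 400849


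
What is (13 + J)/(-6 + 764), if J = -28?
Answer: -15/758 ≈ -0.019789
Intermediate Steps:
(13 + J)/(-6 + 764) = (13 - 28)/(-6 + 764) = -15/758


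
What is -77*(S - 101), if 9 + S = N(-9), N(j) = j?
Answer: 9163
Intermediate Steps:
S = -18 (S = -9 - 9 = -18)
-77*(S - 101) = -77*(-18 - 101) = -77*(-119) = 9163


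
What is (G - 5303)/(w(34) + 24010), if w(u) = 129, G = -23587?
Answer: -28890/24139 ≈ -1.1968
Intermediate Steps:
(G - 5303)/(w(34) + 24010) = (-23587 - 5303)/(129 + 24010) = -28890/24139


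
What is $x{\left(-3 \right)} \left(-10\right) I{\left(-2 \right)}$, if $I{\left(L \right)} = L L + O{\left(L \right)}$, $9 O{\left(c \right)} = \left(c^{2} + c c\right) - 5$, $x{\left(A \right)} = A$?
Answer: $130$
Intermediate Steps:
$O{\left(c \right)} = - \frac{5}{9} + \frac{2 c^{2}}{9}$ ($O{\left(c \right)} = \frac{\left(c^{2} + c c\right) - 5}{9} = \frac{\left(c^{2} + c^{2}\right) - 5}{9} = \frac{2 c^{2} - 5}{9} = \frac{-5 + 2 c^{2}}{9} = - \frac{5}{9} + \frac{2 c^{2}}{9}$)
$I{\left(L \right)} = - \frac{5}{9} + \frac{11 L^{2}}{9}$ ($I{\left(L \right)} = L L + \left(- \frac{5}{9} + \frac{2 L^{2}}{9}\right) = L^{2} + \left(- \frac{5}{9} + \frac{2 L^{2}}{9}\right) = - \frac{5}{9} + \frac{11 L^{2}}{9}$)
$x{\left(-3 \right)} \left(-10\right) I{\left(-2 \right)} = \left(-3\right) \left(-10\right) \left(- \frac{5}{9} + \frac{11 \left(-2\right)^{2}}{9}\right) = 30 \left(- \frac{5}{9} + \frac{11}{9} \cdot 4\right) = 30 \left(- \frac{5}{9} + \frac{44}{9}\right) = 30 \cdot \frac{13}{3} = 130$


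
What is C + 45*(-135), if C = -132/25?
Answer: -152007/25 ≈ -6080.3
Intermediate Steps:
C = -132/25 (C = -132*1/25 = -132/25 ≈ -5.2800)
C + 45*(-135) = -132/25 + 45*(-135) = -132/25 - 6075 = -152007/25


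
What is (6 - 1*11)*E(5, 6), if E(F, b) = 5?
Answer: -25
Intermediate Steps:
(6 - 1*11)*E(5, 6) = (6 - 1*11)*5 = (6 - 11)*5 = -5*5 = -25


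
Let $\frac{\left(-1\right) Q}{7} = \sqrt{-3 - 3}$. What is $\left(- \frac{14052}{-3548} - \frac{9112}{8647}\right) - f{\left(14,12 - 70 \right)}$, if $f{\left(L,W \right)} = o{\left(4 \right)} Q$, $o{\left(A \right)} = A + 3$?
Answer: $\frac{22294567}{7669889} + 49 i \sqrt{6} \approx 2.9068 + 120.03 i$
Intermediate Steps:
$o{\left(A \right)} = 3 + A$
$Q = - 7 i \sqrt{6}$ ($Q = - 7 \sqrt{-3 - 3} = - 7 \sqrt{-6} = - 7 i \sqrt{6} \approx - 17.146 i$)
$f{\left(L,W \right)} = - 49 i \sqrt{6}$ ($f{\left(L,W \right)} = \left(3 + 4\right) \left(- 7 i \sqrt{6}\right) = 7 \left(- 7 i \sqrt{6}\right) = - 49 i \sqrt{6}$)
$\left(- \frac{14052}{-3548} - \frac{9112}{8647}\right) - f{\left(14,12 - 70 \right)} = \left(- \frac{14052}{-3548} - \frac{9112}{8647}\right) - - 49 i \sqrt{6} = \left(\left(-14052\right) \left(- \frac{1}{3548}\right) - \frac{9112}{8647}\right) + 49 i \sqrt{6} = \left(\frac{3513}{887} - \frac{9112}{8647}\right) + 49 i \sqrt{6} = \frac{22294567}{7669889} + 49 i \sqrt{6}$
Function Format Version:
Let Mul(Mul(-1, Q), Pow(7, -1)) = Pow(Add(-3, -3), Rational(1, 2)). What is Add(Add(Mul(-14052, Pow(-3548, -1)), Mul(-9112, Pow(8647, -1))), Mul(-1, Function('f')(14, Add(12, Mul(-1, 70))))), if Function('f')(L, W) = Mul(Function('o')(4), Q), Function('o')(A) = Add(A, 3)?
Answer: Add(Rational(22294567, 7669889), Mul(49, I, Pow(6, Rational(1, 2)))) ≈ Add(2.9068, Mul(120.03, I))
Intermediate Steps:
Function('o')(A) = Add(3, A)
Q = Mul(-7, I, Pow(6, Rational(1, 2))) (Q = Mul(-7, Pow(Add(-3, -3), Rational(1, 2))) = Mul(-7, Pow(-6, Rational(1, 2))) = Mul(-7, Mul(I, Pow(6, Rational(1, 2)))) = Mul(-7, I, Pow(6, Rational(1, 2))) ≈ Mul(-17.146, I))
Function('f')(L, W) = Mul(-49, I, Pow(6, Rational(1, 2))) (Function('f')(L, W) = Mul(Add(3, 4), Mul(-7, I, Pow(6, Rational(1, 2)))) = Mul(7, Mul(-7, I, Pow(6, Rational(1, 2)))) = Mul(-49, I, Pow(6, Rational(1, 2))))
Add(Add(Mul(-14052, Pow(-3548, -1)), Mul(-9112, Pow(8647, -1))), Mul(-1, Function('f')(14, Add(12, Mul(-1, 70))))) = Add(Add(Mul(-14052, Pow(-3548, -1)), Mul(-9112, Pow(8647, -1))), Mul(-1, Mul(-49, I, Pow(6, Rational(1, 2))))) = Add(Add(Mul(-14052, Rational(-1, 3548)), Mul(-9112, Rational(1, 8647))), Mul(49, I, Pow(6, Rational(1, 2)))) = Add(Add(Rational(3513, 887), Rational(-9112, 8647)), Mul(49, I, Pow(6, Rational(1, 2)))) = Add(Rational(22294567, 7669889), Mul(49, I, Pow(6, Rational(1, 2))))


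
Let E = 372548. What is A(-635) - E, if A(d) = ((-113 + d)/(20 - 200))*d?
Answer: -3376681/9 ≈ -3.7519e+5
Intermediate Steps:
A(d) = d*(113/180 - d/180) (A(d) = ((-113 + d)/(-180))*d = ((-113 + d)*(-1/180))*d = (113/180 - d/180)*d = d*(113/180 - d/180))
A(-635) - E = (1/180)*(-635)*(113 - 1*(-635)) - 1*372548 = (1/180)*(-635)*(113 + 635) - 372548 = (1/180)*(-635)*748 - 372548 = -23749/9 - 372548 = -3376681/9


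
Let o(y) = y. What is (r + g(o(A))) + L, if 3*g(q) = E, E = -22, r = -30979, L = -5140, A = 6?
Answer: -108379/3 ≈ -36126.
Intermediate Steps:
g(q) = -22/3 (g(q) = (⅓)*(-22) = -22/3)
(r + g(o(A))) + L = (-30979 - 22/3) - 5140 = -92959/3 - 5140 = -108379/3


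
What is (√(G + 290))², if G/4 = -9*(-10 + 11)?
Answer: 254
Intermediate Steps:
G = -36 (G = 4*(-9*(-10 + 11)) = 4*(-9*1) = 4*(-9) = -36)
(√(G + 290))² = (√(-36 + 290))² = (√254)² = 254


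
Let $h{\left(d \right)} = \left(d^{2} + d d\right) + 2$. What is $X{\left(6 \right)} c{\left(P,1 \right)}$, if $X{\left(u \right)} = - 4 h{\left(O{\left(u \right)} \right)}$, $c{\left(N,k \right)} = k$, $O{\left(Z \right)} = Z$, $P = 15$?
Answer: $-296$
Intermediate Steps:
$h{\left(d \right)} = 2 + 2 d^{2}$ ($h{\left(d \right)} = \left(d^{2} + d^{2}\right) + 2 = 2 d^{2} + 2 = 2 + 2 d^{2}$)
$X{\left(u \right)} = -8 - 8 u^{2}$ ($X{\left(u \right)} = - 4 \left(2 + 2 u^{2}\right) = -8 - 8 u^{2}$)
$X{\left(6 \right)} c{\left(P,1 \right)} = \left(-8 - 8 \cdot 6^{2}\right) 1 = \left(-8 - 288\right) 1 = \left(-296\right) 1 = -296$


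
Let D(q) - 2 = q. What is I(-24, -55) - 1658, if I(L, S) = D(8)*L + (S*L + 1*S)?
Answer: -633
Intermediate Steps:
D(q) = 2 + q
I(L, S) = S + 10*L + L*S (I(L, S) = (2 + 8)*L + (S*L + 1*S) = 10*L + (L*S + S) = 10*L + (S + L*S) = S + 10*L + L*S)
I(-24, -55) - 1658 = (-55 + 10*(-24) - 24*(-55)) - 1658 = (-55 - 240 + 1320) - 1658 = 1025 - 1658 = -633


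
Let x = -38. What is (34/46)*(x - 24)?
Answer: -1054/23 ≈ -45.826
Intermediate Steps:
(34/46)*(x - 24) = (34/46)*(-38 - 24) = (34*(1/46))*(-62) = (17/23)*(-62) = -1054/23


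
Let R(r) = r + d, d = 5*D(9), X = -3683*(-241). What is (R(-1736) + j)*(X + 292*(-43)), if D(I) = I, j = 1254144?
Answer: 1095955240291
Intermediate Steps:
X = 887603
d = 45 (d = 5*9 = 45)
R(r) = 45 + r (R(r) = r + 45 = 45 + r)
(R(-1736) + j)*(X + 292*(-43)) = ((45 - 1736) + 1254144)*(887603 + 292*(-43)) = (-1691 + 1254144)*(887603 - 12556) = 1252453*875047 = 1095955240291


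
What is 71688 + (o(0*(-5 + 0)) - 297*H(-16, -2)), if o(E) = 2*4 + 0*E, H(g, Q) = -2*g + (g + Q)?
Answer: 67538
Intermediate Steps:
H(g, Q) = Q - g (H(g, Q) = -2*g + (Q + g) = Q - g)
o(E) = 8 (o(E) = 8 + 0 = 8)
71688 + (o(0*(-5 + 0)) - 297*H(-16, -2)) = 71688 + (8 - 297*(-2 - 1*(-16))) = 71688 + (8 - 297*(-2 + 16)) = 71688 + (8 - 297*14) = 71688 + (8 - 4158) = 71688 - 4150 = 67538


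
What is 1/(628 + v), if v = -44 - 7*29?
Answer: 1/381 ≈ 0.0026247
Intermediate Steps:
v = -247 (v = -44 - 203 = -247)
1/(628 + v) = 1/(628 - 247) = 1/381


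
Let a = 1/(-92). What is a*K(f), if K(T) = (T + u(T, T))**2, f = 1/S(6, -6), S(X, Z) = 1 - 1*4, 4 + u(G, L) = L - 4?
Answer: -169/207 ≈ -0.81643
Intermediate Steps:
u(G, L) = -8 + L (u(G, L) = -4 + (L - 4) = -4 + (-4 + L) = -8 + L)
S(X, Z) = -3 (S(X, Z) = 1 - 4 = -3)
a = -1/92 ≈ -0.010870
f = -1/3 (f = 1/(-3) = -1/3 ≈ -0.33333)
K(T) = (-8 + 2*T)**2 (K(T) = (T + (-8 + T))**2 = (-8 + 2*T)**2)
a*K(f) = -(-4 - 1/3)**2/23 = -(-13/3)**2/23 = -169/(23*9) = -1/92*676/9 = -169/207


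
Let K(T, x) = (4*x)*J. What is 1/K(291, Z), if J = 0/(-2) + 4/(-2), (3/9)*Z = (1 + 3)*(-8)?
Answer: 1/768 ≈ 0.0013021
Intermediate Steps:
Z = -96 (Z = 3*((1 + 3)*(-8)) = 3*(4*(-8)) = 3*(-32) = -96)
J = -2 (J = 0*(-½) + 4*(-½) = 0 - 2 = -2)
K(T, x) = -8*x (K(T, x) = (4*x)*(-2) = -8*x)
1/K(291, Z) = 1/(-8*(-96)) = 1/768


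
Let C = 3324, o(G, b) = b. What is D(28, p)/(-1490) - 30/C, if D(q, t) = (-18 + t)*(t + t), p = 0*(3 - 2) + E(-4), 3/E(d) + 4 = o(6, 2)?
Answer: -39859/825460 ≈ -0.048287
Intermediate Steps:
E(d) = -3/2 (E(d) = 3/(-4 + 2) = 3/(-2) = 3*(-1/2) = -3/2)
p = -3/2 (p = 0*(3 - 2) - 3/2 = 0*1 - 3/2 = 0 - 3/2 = -3/2 ≈ -1.5000)
D(q, t) = 2*t*(-18 + t) (D(q, t) = (-18 + t)*(2*t) = 2*t*(-18 + t))
D(28, p)/(-1490) - 30/C = (2*(-3/2)*(-18 - 3/2))/(-1490) - 30/3324 = (2*(-3/2)*(-39/2))*(-1/1490) - 30*1/3324 = (117/2)*(-1/1490) - 5/554 = -117/2980 - 5/554 = -39859/825460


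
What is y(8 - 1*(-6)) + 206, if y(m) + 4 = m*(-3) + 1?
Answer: 161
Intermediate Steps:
y(m) = -3 - 3*m (y(m) = -4 + (m*(-3) + 1) = -4 + (-3*m + 1) = -4 + (1 - 3*m) = -3 - 3*m)
y(8 - 1*(-6)) + 206 = (-3 - 3*(8 - 1*(-6))) + 206 = (-3 - 3*(8 + 6)) + 206 = (-3 - 3*14) + 206 = (-3 - 42) + 206 = -45 + 206 = 161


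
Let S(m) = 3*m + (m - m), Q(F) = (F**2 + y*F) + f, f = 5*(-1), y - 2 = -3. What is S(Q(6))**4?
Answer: 31640625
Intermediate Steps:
y = -1 (y = 2 - 3 = -1)
f = -5
Q(F) = -5 + F**2 - F (Q(F) = (F**2 - F) - 5 = -5 + F**2 - F)
S(m) = 3*m (S(m) = 3*m + 0 = 3*m)
S(Q(6))**4 = (3*(-5 + 6**2 - 1*6))**4 = (3*(-5 + 36 - 6))**4 = (3*25)**4 = 75**4 = 31640625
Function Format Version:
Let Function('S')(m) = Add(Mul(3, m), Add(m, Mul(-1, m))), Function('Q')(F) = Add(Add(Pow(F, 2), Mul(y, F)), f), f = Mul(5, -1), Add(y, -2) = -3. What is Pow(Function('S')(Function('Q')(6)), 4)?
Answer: 31640625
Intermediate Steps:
y = -1 (y = Add(2, -3) = -1)
f = -5
Function('Q')(F) = Add(-5, Pow(F, 2), Mul(-1, F)) (Function('Q')(F) = Add(Add(Pow(F, 2), Mul(-1, F)), -5) = Add(-5, Pow(F, 2), Mul(-1, F)))
Function('S')(m) = Mul(3, m) (Function('S')(m) = Add(Mul(3, m), 0) = Mul(3, m))
Pow(Function('S')(Function('Q')(6)), 4) = Pow(Mul(3, Add(-5, Pow(6, 2), Mul(-1, 6))), 4) = Pow(Mul(3, Add(-5, 36, -6)), 4) = Pow(Mul(3, 25), 4) = Pow(75, 4) = 31640625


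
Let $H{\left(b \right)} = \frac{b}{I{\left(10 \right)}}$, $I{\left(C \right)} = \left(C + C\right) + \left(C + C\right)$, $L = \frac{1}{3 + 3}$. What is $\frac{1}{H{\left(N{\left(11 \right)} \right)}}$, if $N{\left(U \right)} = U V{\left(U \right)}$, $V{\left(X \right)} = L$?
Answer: $\frac{240}{11} \approx 21.818$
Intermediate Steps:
$L = \frac{1}{6} \approx 0.16667$
$V{\left(X \right)} = \frac{1}{6}$
$I{\left(C \right)} = 4 C$ ($I{\left(C \right)} = 2 C + 2 C = 4 C$)
$N{\left(U \right)} = \frac{U}{6}$ ($N{\left(U \right)} = U \frac{1}{6} = \frac{U}{6}$)
$H{\left(b \right)} = \frac{b}{40}$ ($H{\left(b \right)} = \frac{b}{4 \cdot 10} = \frac{b}{40}$)
$\frac{1}{H{\left(N{\left(11 \right)} \right)}} = \frac{1}{\frac{1}{40} \cdot \frac{1}{6} \cdot 11} = \frac{1}{\frac{1}{40} \cdot \frac{11}{6}} = \frac{1}{\frac{11}{240}} = \frac{240}{11}$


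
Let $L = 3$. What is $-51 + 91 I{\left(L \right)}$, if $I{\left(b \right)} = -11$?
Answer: $-1052$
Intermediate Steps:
$-51 + 91 I{\left(L \right)} = -51 + 91 \left(-11\right) = -51 - 1001 = -1052$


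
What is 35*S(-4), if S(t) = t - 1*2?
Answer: -210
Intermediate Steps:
S(t) = -2 + t (S(t) = t - 2 = -2 + t)
35*S(-4) = 35*(-2 - 4) = 35*(-6) = -210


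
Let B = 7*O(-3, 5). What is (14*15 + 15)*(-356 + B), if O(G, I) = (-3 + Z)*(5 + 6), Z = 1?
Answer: -114750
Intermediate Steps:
O(G, I) = -22 (O(G, I) = (-3 + 1)*(5 + 6) = -2*11 = -22)
B = -154 (B = 7*(-22) = -154)
(14*15 + 15)*(-356 + B) = (14*15 + 15)*(-356 - 154) = (210 + 15)*(-510) = 225*(-510) = -114750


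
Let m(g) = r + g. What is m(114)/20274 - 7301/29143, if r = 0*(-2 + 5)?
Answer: -24116362/98474197 ≈ -0.24490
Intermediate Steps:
r = 0 (r = 0*3 = 0)
m(g) = g (m(g) = 0 + g = g)
m(114)/20274 - 7301/29143 = 114/20274 - 7301/29143 = 114*(1/20274) - 7301*1/29143 = 19/3379 - 7301/29143 = -24116362/98474197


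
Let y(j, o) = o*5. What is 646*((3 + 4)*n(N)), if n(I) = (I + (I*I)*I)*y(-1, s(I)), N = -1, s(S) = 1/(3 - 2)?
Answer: -45220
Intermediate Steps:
s(S) = 1 (s(S) = 1/1 = 1)
y(j, o) = 5*o
n(I) = 5*I + 5*I**3 (n(I) = (I + (I*I)*I)*(5*1) = (I + I**2*I)*5 = (I + I**3)*5 = 5*I + 5*I**3)
646*((3 + 4)*n(N)) = 646*((3 + 4)*(5*(-1)*(1 + (-1)**2))) = 646*(7*(5*(-1)*(1 + 1))) = 646*(7*(5*(-1)*2)) = 646*(7*(-10)) = 646*(-70) = -45220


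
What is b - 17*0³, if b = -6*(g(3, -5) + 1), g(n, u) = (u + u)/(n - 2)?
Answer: 54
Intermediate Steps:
g(n, u) = 2*u/(-2 + n) (g(n, u) = (2*u)/(-2 + n) = 2*u/(-2 + n))
b = 54 (b = -6*(2*(-5)/(-2 + 3) + 1) = -6*(2*(-5)/1 + 1) = -6*(2*(-5)*1 + 1) = -6*(-10 + 1) = -6*(-9) = 54)
b - 17*0³ = 54 - 17*0³ = 54 - 17*0 = 54 + 0 = 54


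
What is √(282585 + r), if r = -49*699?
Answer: √248334 ≈ 498.33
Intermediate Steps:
r = -34251
√(282585 + r) = √(282585 - 34251) = √248334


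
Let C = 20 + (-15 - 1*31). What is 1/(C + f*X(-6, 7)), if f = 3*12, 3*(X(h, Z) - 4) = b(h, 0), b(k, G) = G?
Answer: 1/118 ≈ 0.0084746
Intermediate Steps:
X(h, Z) = 4 (X(h, Z) = 4 + (⅓)*0 = 4 + 0 = 4)
f = 36
C = -26 (C = 20 + (-15 - 31) = 20 - 46 = -26)
1/(C + f*X(-6, 7)) = 1/(-26 + 36*4) = 1/(-26 + 144) = 1/118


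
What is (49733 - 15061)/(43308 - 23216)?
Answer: 8668/5023 ≈ 1.7257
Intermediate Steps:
(49733 - 15061)/(43308 - 23216) = 34672/20092 = 34672*(1/20092) = 8668/5023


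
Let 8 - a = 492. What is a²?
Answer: 234256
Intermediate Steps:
a = -484 (a = 8 - 1*492 = 8 - 492 = -484)
a² = (-484)² = 234256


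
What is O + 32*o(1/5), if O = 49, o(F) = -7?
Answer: -175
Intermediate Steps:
O + 32*o(1/5) = 49 + 32*(-7) = 49 - 224 = -175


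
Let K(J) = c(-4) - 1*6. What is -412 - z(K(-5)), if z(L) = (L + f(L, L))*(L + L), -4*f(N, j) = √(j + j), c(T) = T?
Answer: -612 - 10*I*√5 ≈ -612.0 - 22.361*I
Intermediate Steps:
f(N, j) = -√2*√j/4 (f(N, j) = -√(j + j)/4 = -√2*√j/4)
K(J) = -10 (K(J) = -4 - 1*6 = -4 - 6 = -10)
z(L) = 2*L*(L - √2*√L/4) (z(L) = (L - √2*√L/4)*(L + L) = (L - √2*√L/4)*(2*L) = 2*L*(L - √2*√L/4))
-412 - z(K(-5)) = -412 - (2*(-10)² - √2*(-10)^(3/2)/2) = -412 - (2*100 - √2*(-10*I*√10)/2) = -412 - (200 + 10*I*√5) = -412 + (-200 - 10*I*√5) = -612 - 10*I*√5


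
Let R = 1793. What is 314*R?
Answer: 563002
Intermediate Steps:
314*R = 314*1793 = 563002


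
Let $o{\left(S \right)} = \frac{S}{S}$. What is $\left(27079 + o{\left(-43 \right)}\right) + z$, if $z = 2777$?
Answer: $29857$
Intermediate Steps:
$o{\left(S \right)} = 1$
$\left(27079 + o{\left(-43 \right)}\right) + z = \left(27079 + 1\right) + 2777 = 27080 + 2777 = 29857$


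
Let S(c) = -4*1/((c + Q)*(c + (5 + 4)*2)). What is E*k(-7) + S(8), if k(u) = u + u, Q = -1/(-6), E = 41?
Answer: -365650/637 ≈ -574.02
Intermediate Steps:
Q = ⅙ (Q = -1*(-⅙) = ⅙ ≈ 0.16667)
S(c) = -4/((18 + c)*(⅙ + c)) (S(c) = -4*1/((c + ⅙)*(c + (5 + 4)*2)) = -4*1/((⅙ + c)*(c + 9*2)) = -4*1/((⅙ + c)*(c + 18)) = -4*1/((18 + c)*(⅙ + c)) = -4/((18 + c)*(⅙ + c)))
k(u) = 2*u
E*k(-7) + S(8) = 41*(2*(-7)) - 24/(18 + 6*8² + 109*8) = 41*(-14) - 24/(18 + 6*64 + 872) = -574 - 24/(18 + 384 + 872) = -574 - 24/1274 = -574 - 24*1/1274 = -574 - 12/637 = -365650/637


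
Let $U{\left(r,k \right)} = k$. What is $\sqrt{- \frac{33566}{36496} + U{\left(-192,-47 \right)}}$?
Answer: $\frac{i \sqrt{3989190718}}{9124} \approx 6.9224 i$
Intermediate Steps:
$\sqrt{- \frac{33566}{36496} + U{\left(-192,-47 \right)}} = \sqrt{- \frac{33566}{36496} - 47} = \sqrt{\left(-33566\right) \frac{1}{36496} - 47} = \sqrt{- \frac{16783}{18248} - 47} = \sqrt{- \frac{874439}{18248}} = \frac{i \sqrt{3989190718}}{9124}$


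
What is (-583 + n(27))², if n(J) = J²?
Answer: 21316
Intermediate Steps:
(-583 + n(27))² = (-583 + 27²)² = (-583 + 729)² = 146² = 21316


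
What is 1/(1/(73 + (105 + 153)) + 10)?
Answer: 331/3311 ≈ 0.099970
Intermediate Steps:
1/(1/(73 + (105 + 153)) + 10) = 1/(1/(73 + 258) + 10) = 1/(1/331 + 10) = 1/(3311/331) = 331/3311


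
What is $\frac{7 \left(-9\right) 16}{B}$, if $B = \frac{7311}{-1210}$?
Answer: $\frac{406560}{2437} \approx 166.83$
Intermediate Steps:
$B = - \frac{7311}{1210}$ ($B = 7311 \left(- \frac{1}{1210}\right) = - \frac{7311}{1210} \approx -6.0421$)
$\frac{7 \left(-9\right) 16}{B} = \frac{7 \left(-9\right) 16}{- \frac{7311}{1210}} = \left(-63\right) 16 \left(- \frac{1210}{7311}\right) = \left(-1008\right) \left(- \frac{1210}{7311}\right) = \frac{406560}{2437}$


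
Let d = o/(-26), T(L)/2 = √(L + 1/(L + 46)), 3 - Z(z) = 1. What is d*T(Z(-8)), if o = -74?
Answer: 37*√291/78 ≈ 8.0920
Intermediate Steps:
Z(z) = 2 (Z(z) = 3 - 1*1 = 3 - 1 = 2)
T(L) = 2*√(L + 1/(46 + L)) (T(L) = 2*√(L + 1/(L + 46)) = 2*√(L + 1/(46 + L)))
d = 37/13 (d = -74/(-26) = -74*(-1/26) = 37/13 ≈ 2.8462)
d*T(Z(-8)) = 37*(2*√((1 + 2*(46 + 2))/(46 + 2)))/13 = 37*(2*√((1 + 2*48)/48))/13 = 37*(2*√((1 + 96)/48))/13 = 37*(2*√((1/48)*97))/13 = 37*(2*√(97/48))/13 = 37*(2*(√291/12))/13 = 37*(√291/6)/13 = 37*√291/78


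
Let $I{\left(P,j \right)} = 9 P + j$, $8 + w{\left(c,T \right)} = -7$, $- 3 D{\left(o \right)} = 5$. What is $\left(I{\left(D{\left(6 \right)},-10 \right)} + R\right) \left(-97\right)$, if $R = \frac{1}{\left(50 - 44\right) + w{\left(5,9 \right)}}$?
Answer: $\frac{21922}{9} \approx 2435.8$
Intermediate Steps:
$D{\left(o \right)} = - \frac{5}{3}$ ($D{\left(o \right)} = \left(- \frac{1}{3}\right) 5 = - \frac{5}{3}$)
$w{\left(c,T \right)} = -15$ ($w{\left(c,T \right)} = -8 - 7 = -15$)
$I{\left(P,j \right)} = j + 9 P$
$R = - \frac{1}{9}$ ($R = \frac{1}{\left(50 - 44\right) - 15} = \frac{1}{6 - 15} = \frac{1}{-9} = - \frac{1}{9} \approx -0.11111$)
$\left(I{\left(D{\left(6 \right)},-10 \right)} + R\right) \left(-97\right) = \left(\left(-10 + 9 \left(- \frac{5}{3}\right)\right) - \frac{1}{9}\right) \left(-97\right) = \left(\left(-10 - 15\right) - \frac{1}{9}\right) \left(-97\right) = \left(-25 - \frac{1}{9}\right) \left(-97\right) = \left(- \frac{226}{9}\right) \left(-97\right) = \frac{21922}{9}$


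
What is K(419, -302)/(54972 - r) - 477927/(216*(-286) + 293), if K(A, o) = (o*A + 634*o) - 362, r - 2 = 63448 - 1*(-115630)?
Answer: 19722195965/1907633041 ≈ 10.339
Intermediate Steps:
r = 179080 (r = 2 + (63448 - 1*(-115630)) = 2 + (63448 + 115630) = 2 + 179078 = 179080)
K(A, o) = -362 + 634*o + A*o (K(A, o) = (A*o + 634*o) - 362 = (634*o + A*o) - 362 = -362 + 634*o + A*o)
K(419, -302)/(54972 - r) - 477927/(216*(-286) + 293) = (-362 + 634*(-302) + 419*(-302))/(54972 - 1*179080) - 477927/(216*(-286) + 293) = (-362 - 191468 - 126538)/(54972 - 179080) - 477927/(-61776 + 293) = -318368/(-124108) - 477927/(-61483) = -318368*(-1/124108) - 477927*(-1/61483) = 79592/31027 + 477927/61483 = 19722195965/1907633041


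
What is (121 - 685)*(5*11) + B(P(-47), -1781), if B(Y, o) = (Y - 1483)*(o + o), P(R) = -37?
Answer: 5383220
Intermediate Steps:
B(Y, o) = 2*o*(-1483 + Y) (B(Y, o) = (-1483 + Y)*(2*o) = 2*o*(-1483 + Y))
(121 - 685)*(5*11) + B(P(-47), -1781) = (121 - 685)*(5*11) + 2*(-1781)*(-1483 - 37) = -564*55 + 2*(-1781)*(-1520) = -31020 + 5414240 = 5383220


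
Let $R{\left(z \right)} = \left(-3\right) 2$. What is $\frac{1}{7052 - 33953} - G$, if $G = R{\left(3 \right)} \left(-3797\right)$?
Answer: $- \frac{612858583}{26901} \approx -22782.0$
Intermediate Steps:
$R{\left(z \right)} = -6$
$G = 22782$ ($G = \left(-6\right) \left(-3797\right) = 22782$)
$\frac{1}{7052 - 33953} - G = \frac{1}{7052 - 33953} - 22782 = \frac{1}{-26901} - 22782 = - \frac{1}{26901} - 22782 = - \frac{612858583}{26901}$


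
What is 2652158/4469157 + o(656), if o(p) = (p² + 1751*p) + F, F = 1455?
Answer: 7063268425337/4469157 ≈ 1.5804e+6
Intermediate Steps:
o(p) = 1455 + p² + 1751*p (o(p) = (p² + 1751*p) + 1455 = 1455 + p² + 1751*p)
2652158/4469157 + o(656) = 2652158/4469157 + (1455 + 656² + 1751*656) = 2652158*(1/4469157) + (1455 + 430336 + 1148656) = 2652158/4469157 + 1580447 = 7063268425337/4469157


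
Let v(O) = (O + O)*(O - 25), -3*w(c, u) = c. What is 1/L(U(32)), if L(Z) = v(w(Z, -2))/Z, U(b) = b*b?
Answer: 9/2198 ≈ 0.0040946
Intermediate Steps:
U(b) = b²
w(c, u) = -c/3
v(O) = 2*O*(-25 + O) (v(O) = (2*O)*(-25 + O) = 2*O*(-25 + O))
L(Z) = 50/3 + 2*Z/9 (L(Z) = (2*(-Z/3)*(-25 - Z/3))/Z = (-2*Z*(-25 - Z/3)/3)/Z = 50/3 + 2*Z/9)
1/L(U(32)) = 1/(50/3 + (2/9)*32²) = 1/(50/3 + (2/9)*1024) = 1/(50/3 + 2048/9) = 1/(2198/9) = 9/2198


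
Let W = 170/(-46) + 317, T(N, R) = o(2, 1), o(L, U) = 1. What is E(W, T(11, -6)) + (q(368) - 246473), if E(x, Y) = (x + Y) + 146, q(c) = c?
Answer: -5649828/23 ≈ -2.4564e+5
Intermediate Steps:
T(N, R) = 1
W = 7206/23 (W = 170*(-1/46) + 317 = -85/23 + 317 = 7206/23 ≈ 313.30)
E(x, Y) = 146 + Y + x (E(x, Y) = (Y + x) + 146 = 146 + Y + x)
E(W, T(11, -6)) + (q(368) - 246473) = (146 + 1 + 7206/23) + (368 - 246473) = 10587/23 - 246105 = -5649828/23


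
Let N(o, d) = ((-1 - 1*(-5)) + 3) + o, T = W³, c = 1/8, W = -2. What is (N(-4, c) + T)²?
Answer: 25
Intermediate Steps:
c = ⅛ (c = 1*(⅛) = ⅛ ≈ 0.12500)
T = -8 (T = (-2)³ = -8)
N(o, d) = 7 + o (N(o, d) = ((-1 + 5) + 3) + o = (4 + 3) + o = 7 + o)
(N(-4, c) + T)² = ((7 - 4) - 8)² = (3 - 8)² = (-5)² = 25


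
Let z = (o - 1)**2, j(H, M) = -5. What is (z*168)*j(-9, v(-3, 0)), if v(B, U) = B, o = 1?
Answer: 0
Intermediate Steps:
z = 0 (z = (1 - 1)**2 = 0**2 = 0)
(z*168)*j(-9, v(-3, 0)) = (0*168)*(-5) = 0*(-5) = 0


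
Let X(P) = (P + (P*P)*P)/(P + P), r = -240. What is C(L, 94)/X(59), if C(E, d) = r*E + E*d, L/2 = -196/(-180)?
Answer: -14308/78345 ≈ -0.18263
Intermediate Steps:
L = 98/45 (L = 2*(-196/(-180)) = 2*(-196*(-1/180)) = 2*(49/45) = 98/45 ≈ 2.1778)
C(E, d) = -240*E + E*d
X(P) = (P + P³)/(2*P) (X(P) = (P + P²*P)/((2*P)) = (P + P³)*(1/(2*P)) = (P + P³)/(2*P))
C(L, 94)/X(59) = (98*(-240 + 94)/45)/(½ + (½)*59²) = ((98/45)*(-146))/(½ + (½)*3481) = -14308/(45*(½ + 3481/2)) = -14308/45/1741 = -14308/45*1/1741 = -14308/78345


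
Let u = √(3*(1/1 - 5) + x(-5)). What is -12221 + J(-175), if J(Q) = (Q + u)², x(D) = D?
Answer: 18387 - 350*I*√17 ≈ 18387.0 - 1443.1*I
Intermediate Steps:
u = I*√17 (u = √(3*(1/1 - 5) - 5) = √(3*(1 - 5) - 5) = √(3*(-4) - 5) = √(-12 - 5) = √(-17) = I*√17 ≈ 4.1231*I)
J(Q) = (Q + I*√17)²
-12221 + J(-175) = -12221 + (-175 + I*√17)²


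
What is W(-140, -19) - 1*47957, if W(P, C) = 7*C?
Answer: -48090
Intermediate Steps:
W(-140, -19) - 1*47957 = 7*(-19) - 1*47957 = -133 - 47957 = -48090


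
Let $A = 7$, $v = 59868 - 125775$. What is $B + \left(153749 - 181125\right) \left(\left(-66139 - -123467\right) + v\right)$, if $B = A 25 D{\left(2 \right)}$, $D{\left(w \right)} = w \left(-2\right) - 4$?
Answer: $234857304$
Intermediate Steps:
$v = -65907$ ($v = 59868 - 125775 = -65907$)
$D{\left(w \right)} = -4 - 2 w$ ($D{\left(w \right)} = - 2 w - 4 = -4 - 2 w$)
$B = -1400$ ($B = 7 \cdot 25 \left(-4 - 4\right) = 175 \left(-4 - 4\right) = 175 \left(-8\right) = -1400$)
$B + \left(153749 - 181125\right) \left(\left(-66139 - -123467\right) + v\right) = -1400 + \left(153749 - 181125\right) \left(\left(-66139 - -123467\right) - 65907\right) = -1400 - 27376 \left(\left(-66139 + 123467\right) - 65907\right) = -1400 - 27376 \left(57328 - 65907\right) = -1400 - -234858704 = -1400 + 234858704 = 234857304$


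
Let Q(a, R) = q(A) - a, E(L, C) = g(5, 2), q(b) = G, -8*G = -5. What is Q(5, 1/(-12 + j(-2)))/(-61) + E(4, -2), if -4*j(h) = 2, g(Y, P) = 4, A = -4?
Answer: 1987/488 ≈ 4.0717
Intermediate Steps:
G = 5/8 (G = -⅛*(-5) = 5/8 ≈ 0.62500)
q(b) = 5/8
E(L, C) = 4
j(h) = -½ (j(h) = -¼*2 = -½)
Q(a, R) = 5/8 - a
Q(5, 1/(-12 + j(-2)))/(-61) + E(4, -2) = (5/8 - 1*5)/(-61) + 4 = (5/8 - 5)*(-1/61) + 4 = -35/8*(-1/61) + 4 = 35/488 + 4 = 1987/488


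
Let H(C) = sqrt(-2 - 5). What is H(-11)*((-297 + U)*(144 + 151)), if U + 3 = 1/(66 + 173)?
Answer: -21151205*I*sqrt(7)/239 ≈ -2.3415e+5*I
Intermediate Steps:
H(C) = I*sqrt(7) (H(C) = sqrt(-7) = I*sqrt(7))
U = -716/239 (U = -3 + 1/(66 + 173) = -3 + 1/239 = -716/239 ≈ -2.9958)
H(-11)*((-297 + U)*(144 + 151)) = (I*sqrt(7))*((-297 - 716/239)*(144 + 151)) = (I*sqrt(7))*(-71699/239*295) = (I*sqrt(7))*(-21151205/239) = -21151205*I*sqrt(7)/239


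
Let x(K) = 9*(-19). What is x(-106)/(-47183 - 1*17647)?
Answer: 57/21610 ≈ 0.0026377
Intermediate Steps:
x(K) = -171
x(-106)/(-47183 - 1*17647) = -171/(-47183 - 1*17647) = -171/(-47183 - 17647) = -171/(-64830) = -171*(-1/64830) = 57/21610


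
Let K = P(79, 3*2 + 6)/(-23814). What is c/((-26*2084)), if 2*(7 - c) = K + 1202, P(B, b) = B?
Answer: 28290953/2580675552 ≈ 0.010963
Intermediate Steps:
K = -79/23814 (K = 79/(-23814) = 79*(-1/23814) = -79/23814 ≈ -0.0033174)
c = -28290953/47628 (c = 7 - (-79/23814 + 1202)/2 = 7 - ½*28624349/23814 = 7 - 28624349/47628 = -28290953/47628 ≈ -594.00)
c/((-26*2084)) = -28290953/(47628*((-26*2084))) = -28290953/47628/(-54184) = -28290953/47628*(-1/54184) = 28290953/2580675552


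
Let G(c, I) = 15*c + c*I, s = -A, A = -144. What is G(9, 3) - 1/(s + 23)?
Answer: 27053/167 ≈ 161.99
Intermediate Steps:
s = 144 (s = -1*(-144) = 144)
G(c, I) = 15*c + I*c
G(9, 3) - 1/(s + 23) = 9*(15 + 3) - 1/(144 + 23) = 9*18 - 1/167 = 162 - 1*1/167 = 162 - 1/167 = 27053/167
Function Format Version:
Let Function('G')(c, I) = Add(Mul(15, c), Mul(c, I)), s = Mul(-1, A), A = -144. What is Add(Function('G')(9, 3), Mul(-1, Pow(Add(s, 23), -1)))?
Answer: Rational(27053, 167) ≈ 161.99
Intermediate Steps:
s = 144 (s = Mul(-1, -144) = 144)
Function('G')(c, I) = Add(Mul(15, c), Mul(I, c))
Add(Function('G')(9, 3), Mul(-1, Pow(Add(s, 23), -1))) = Add(Mul(9, Add(15, 3)), Mul(-1, Pow(Add(144, 23), -1))) = Add(Mul(9, 18), Mul(-1, Pow(167, -1))) = Add(162, Mul(-1, Rational(1, 167))) = Add(162, Rational(-1, 167)) = Rational(27053, 167)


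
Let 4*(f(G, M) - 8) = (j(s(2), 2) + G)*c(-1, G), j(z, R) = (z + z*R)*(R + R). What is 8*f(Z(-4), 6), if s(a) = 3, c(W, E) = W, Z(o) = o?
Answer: 0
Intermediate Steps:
j(z, R) = 2*R*(z + R*z) (j(z, R) = (z + R*z)*(2*R) = 2*R*(z + R*z))
f(G, M) = -1 - G/4 (f(G, M) = 8 + ((2*2*3*(1 + 2) + G)*(-1))/4 = 8 + ((2*2*3*3 + G)*(-1))/4 = 8 + ((36 + G)*(-1))/4 = 8 + (-36 - G)/4 = 8 + (-9 - G/4) = -1 - G/4)
8*f(Z(-4), 6) = 8*(-1 - 1/4*(-4)) = 8*(-1 + 1) = 8*0 = 0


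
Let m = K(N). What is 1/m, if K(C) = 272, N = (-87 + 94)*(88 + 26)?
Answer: 1/272 ≈ 0.0036765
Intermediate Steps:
N = 798 (N = 7*114 = 798)
m = 272
1/m = 1/272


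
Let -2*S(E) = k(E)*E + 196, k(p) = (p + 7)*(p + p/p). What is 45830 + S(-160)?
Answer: 1991892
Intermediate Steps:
k(p) = (1 + p)*(7 + p) (k(p) = (7 + p)*(p + 1) = (7 + p)*(1 + p) = (1 + p)*(7 + p))
S(E) = -98 - E*(7 + E² + 8*E)/2 (S(E) = -((7 + E² + 8*E)*E + 196)/2 = -(E*(7 + E² + 8*E) + 196)/2 = -(196 + E*(7 + E² + 8*E))/2 = -98 - E*(7 + E² + 8*E)/2)
45830 + S(-160) = 45830 + (-98 - ½*(-160)*(7 + (-160)² + 8*(-160))) = 45830 + (-98 - ½*(-160)*(7 + 25600 - 1280)) = 45830 + (-98 - ½*(-160)*24327) = 45830 + (-98 + 1946160) = 45830 + 1946062 = 1991892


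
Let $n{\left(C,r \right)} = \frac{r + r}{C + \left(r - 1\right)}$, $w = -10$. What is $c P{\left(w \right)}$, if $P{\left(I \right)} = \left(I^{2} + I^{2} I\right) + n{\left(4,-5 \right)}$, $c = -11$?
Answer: $9845$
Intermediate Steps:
$n{\left(C,r \right)} = \frac{2 r}{-1 + C + r}$ ($n{\left(C,r \right)} = \frac{2 r}{C + \left(r - 1\right)} = \frac{2 r}{C + \left(-1 + r\right)} = \frac{2 r}{-1 + C + r}$)
$P{\left(I \right)} = 5 + I^{2} + I^{3}$ ($P{\left(I \right)} = \left(I^{2} + I^{2} I\right) + 2 \left(-5\right) \frac{1}{-1 + 4 - 5} = \left(I^{2} + I^{3}\right) + 2 \left(-5\right) \frac{1}{-2} = \left(I^{2} + I^{3}\right) + 2 \left(-5\right) \left(- \frac{1}{2}\right) = \left(I^{2} + I^{3}\right) + 5 = 5 + I^{2} + I^{3}$)
$c P{\left(w \right)} = - 11 \left(5 + \left(-10\right)^{2} + \left(-10\right)^{3}\right) = - 11 \left(5 + 100 - 1000\right) = \left(-11\right) \left(-895\right) = 9845$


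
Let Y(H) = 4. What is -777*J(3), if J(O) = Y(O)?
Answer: -3108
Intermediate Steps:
J(O) = 4
-777*J(3) = -777*4 = -3108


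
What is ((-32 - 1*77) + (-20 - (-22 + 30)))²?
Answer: 18769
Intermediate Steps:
((-32 - 1*77) + (-20 - (-22 + 30)))² = ((-32 - 77) + (-20 - 1*8))² = (-109 + (-20 - 8))² = (-109 - 28)² = (-137)² = 18769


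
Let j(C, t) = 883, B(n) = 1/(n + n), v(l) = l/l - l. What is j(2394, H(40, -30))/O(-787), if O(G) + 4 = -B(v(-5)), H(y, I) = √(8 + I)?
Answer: -10596/49 ≈ -216.24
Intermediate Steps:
v(l) = 1 - l
B(n) = 1/(2*n)
O(G) = -49/12 (O(G) = -4 - 1/(2*(1 - 1*(-5))) = -4 - 1/(2*(1 + 5)) = -4 - 1/(2*6) = -4 - 1*1/12 = -4 - 1/12 = -49/12)
j(2394, H(40, -30))/O(-787) = 883/(-49/12) = 883*(-12/49) = -10596/49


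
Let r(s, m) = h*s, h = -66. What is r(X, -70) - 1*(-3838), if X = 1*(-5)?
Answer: 4168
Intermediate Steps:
X = -5
r(s, m) = -66*s
r(X, -70) - 1*(-3838) = -66*(-5) - 1*(-3838) = 330 + 3838 = 4168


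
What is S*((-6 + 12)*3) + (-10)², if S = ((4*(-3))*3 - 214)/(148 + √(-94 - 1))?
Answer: 511300/7333 + 1500*I*√95/7333 ≈ 69.726 + 1.9938*I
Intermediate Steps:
S = -250/(148 + I*√95) (S = (-12*3 - 214)/(148 + √(-95)) = (-36 - 214)/(148 + I*√95) = -250/(148 + I*√95) ≈ -1.6819 + 0.11076*I)
S*((-6 + 12)*3) + (-10)² = (-37000/21999 + 250*I*√95/21999)*((-6 + 12)*3) + (-10)² = (-37000/21999 + 250*I*√95/21999)*(6*3) + 100 = (-37000/21999 + 250*I*√95/21999)*18 + 100 = (-222000/7333 + 1500*I*√95/7333) + 100 = 511300/7333 + 1500*I*√95/7333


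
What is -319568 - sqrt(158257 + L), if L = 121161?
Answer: -319568 - sqrt(279418) ≈ -3.2010e+5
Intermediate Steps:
-319568 - sqrt(158257 + L) = -319568 - sqrt(158257 + 121161) = -319568 - sqrt(279418)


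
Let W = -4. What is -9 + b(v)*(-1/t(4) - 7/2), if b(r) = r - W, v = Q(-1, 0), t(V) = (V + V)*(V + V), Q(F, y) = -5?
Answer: -351/64 ≈ -5.4844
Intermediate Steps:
t(V) = 4*V**2 (t(V) = (2*V)*(2*V) = 4*V**2)
v = -5
b(r) = 4 + r (b(r) = r - 1*(-4) = r + 4 = 4 + r)
-9 + b(v)*(-1/t(4) - 7/2) = -9 + (4 - 5)*(-1/(4*4**2) - 7/2) = -9 - (-1/(4*16) - 7*1/2) = -9 - (-1/64 - 7/2) = -9 - 1*(-225/64) = -9 + 225/64 = -351/64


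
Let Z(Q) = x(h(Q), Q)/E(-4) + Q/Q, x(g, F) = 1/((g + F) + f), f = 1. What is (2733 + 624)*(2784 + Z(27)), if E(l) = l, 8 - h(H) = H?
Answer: 37396607/4 ≈ 9.3492e+6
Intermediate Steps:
h(H) = 8 - H
x(g, F) = 1/(1 + F + g) (x(g, F) = 1/((g + F) + 1) = 1/((F + g) + 1) = 1/(1 + F + g))
Z(Q) = 35/36 (Z(Q) = 1/((1 + Q + (8 - Q))*(-4)) + Q/Q = -1/4/9 + 1 = (1/9)*(-1/4) + 1 = -1/36 + 1 = 35/36)
(2733 + 624)*(2784 + Z(27)) = (2733 + 624)*(2784 + 35/36) = 3357*(100259/36) = 37396607/4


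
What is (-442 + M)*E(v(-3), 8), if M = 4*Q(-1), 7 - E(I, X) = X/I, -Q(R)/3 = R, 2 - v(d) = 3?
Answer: -6450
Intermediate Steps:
v(d) = -1 (v(d) = 2 - 1*3 = 2 - 3 = -1)
Q(R) = -3*R
E(I, X) = 7 - X/I
M = 12 (M = 4*(-3*(-1)) = 4*3 = 12)
(-442 + M)*E(v(-3), 8) = (-442 + 12)*(7 - 1*8/(-1)) = -430*(7 - 1*8*(-1)) = -430*(7 + 8) = -430*15 = -6450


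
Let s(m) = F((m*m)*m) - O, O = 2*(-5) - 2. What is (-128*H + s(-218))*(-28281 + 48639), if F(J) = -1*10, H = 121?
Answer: -315263988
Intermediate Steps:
O = -12 (O = -10 - 2 = -12)
F(J) = -10
s(m) = 2 (s(m) = -10 - 1*(-12) = -10 + 12 = 2)
(-128*H + s(-218))*(-28281 + 48639) = (-128*121 + 2)*(-28281 + 48639) = (-15488 + 2)*20358 = -15486*20358 = -315263988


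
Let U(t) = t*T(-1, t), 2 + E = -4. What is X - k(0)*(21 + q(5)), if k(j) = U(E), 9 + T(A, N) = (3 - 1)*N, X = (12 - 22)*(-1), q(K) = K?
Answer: -3266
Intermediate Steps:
E = -6 (E = -2 - 4 = -6)
X = 10 (X = -10*(-1) = 10)
T(A, N) = -9 + 2*N (T(A, N) = -9 + (3 - 1)*N = -9 + 2*N)
U(t) = t*(-9 + 2*t)
k(j) = 126 (k(j) = -6*(-9 + 2*(-6)) = -6*(-9 - 12) = -6*(-21) = 126)
X - k(0)*(21 + q(5)) = 10 - 126*(21 + 5) = 10 - 126*26 = 10 - 1*3276 = 10 - 3276 = -3266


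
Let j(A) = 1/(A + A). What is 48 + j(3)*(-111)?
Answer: 59/2 ≈ 29.500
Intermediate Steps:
j(A) = 1/(2*A)
48 + j(3)*(-111) = 48 + ((½)/3)*(-111) = 48 + ((½)*(⅓))*(-111) = 48 + (⅙)*(-111) = 48 - 37/2 = 59/2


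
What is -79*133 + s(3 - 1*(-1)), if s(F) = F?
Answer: -10503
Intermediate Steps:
-79*133 + s(3 - 1*(-1)) = -79*133 + (3 - 1*(-1)) = -10507 + (3 + 1) = -10507 + 4 = -10503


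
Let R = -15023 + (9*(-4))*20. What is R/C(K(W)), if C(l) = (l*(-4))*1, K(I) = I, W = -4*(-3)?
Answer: 15743/48 ≈ 327.98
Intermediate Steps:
W = 12
C(l) = -4*l (C(l) = -4*l*1 = -4*l)
R = -15743 (R = -15023 - 36*20 = -15023 - 720 = -15743)
R/C(K(W)) = -15743/((-4*12)) = -15743/(-48) = -15743*(-1/48) = 15743/48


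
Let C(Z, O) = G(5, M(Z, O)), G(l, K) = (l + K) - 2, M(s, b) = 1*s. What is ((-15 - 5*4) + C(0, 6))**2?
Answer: 1024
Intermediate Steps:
M(s, b) = s
G(l, K) = -2 + K + l (G(l, K) = (K + l) - 2 = -2 + K + l)
C(Z, O) = 3 + Z (C(Z, O) = -2 + Z + 5 = 3 + Z)
((-15 - 5*4) + C(0, 6))**2 = ((-15 - 5*4) + (3 + 0))**2 = ((-15 - 20) + 3)**2 = (-35 + 3)**2 = (-32)**2 = 1024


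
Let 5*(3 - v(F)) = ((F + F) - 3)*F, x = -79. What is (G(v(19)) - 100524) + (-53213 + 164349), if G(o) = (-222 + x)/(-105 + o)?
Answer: 2494121/235 ≈ 10613.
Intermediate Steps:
v(F) = 3 - F*(-3 + 2*F)/5 (v(F) = 3 - ((F + F) - 3)*F/5 = 3 - (2*F - 3)*F/5 = 3 - (-3 + 2*F)*F/5 = 3 - F*(-3 + 2*F)/5)
G(o) = -301/(-105 + o) (G(o) = (-222 - 79)/(-105 + o) = -301/(-105 + o))
(G(v(19)) - 100524) + (-53213 + 164349) = (-301/(-105 + (3 - ⅖*19² + (⅗)*19)) - 100524) + (-53213 + 164349) = (-301/(-105 + (3 - ⅖*361 + 57/5)) - 100524) + 111136 = (-301/(-105 + (3 - 722/5 + 57/5)) - 100524) + 111136 = (-301/(-105 - 130) - 100524) + 111136 = (-301/(-235) - 100524) + 111136 = (-301*(-1/235) - 100524) + 111136 = (301/235 - 100524) + 111136 = -23622839/235 + 111136 = 2494121/235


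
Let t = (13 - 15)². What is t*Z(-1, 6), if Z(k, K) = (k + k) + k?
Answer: -12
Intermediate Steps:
Z(k, K) = 3*k (Z(k, K) = 2*k + k = 3*k)
t = 4 (t = (-2)² = 4)
t*Z(-1, 6) = 4*(3*(-1)) = 4*(-3) = -12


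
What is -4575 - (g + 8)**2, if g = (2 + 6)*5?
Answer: -6879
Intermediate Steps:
g = 40 (g = 8*5 = 40)
-4575 - (g + 8)**2 = -4575 - (40 + 8)**2 = -4575 - 1*48**2 = -4575 - 1*2304 = -4575 - 2304 = -6879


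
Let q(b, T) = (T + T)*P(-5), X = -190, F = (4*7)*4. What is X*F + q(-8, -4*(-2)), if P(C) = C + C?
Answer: -21440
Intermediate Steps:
F = 112 (F = 28*4 = 112)
P(C) = 2*C
q(b, T) = -20*T (q(b, T) = (T + T)*(2*(-5)) = (2*T)*(-10) = -20*T)
X*F + q(-8, -4*(-2)) = -190*112 - (-80)*(-2) = -21280 - 20*8 = -21280 - 160 = -21440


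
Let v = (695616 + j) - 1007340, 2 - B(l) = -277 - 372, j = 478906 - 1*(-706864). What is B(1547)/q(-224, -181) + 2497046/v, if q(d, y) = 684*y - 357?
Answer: 51577787410/18087070901 ≈ 2.8516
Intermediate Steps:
j = 1185770 (j = 478906 + 706864 = 1185770)
B(l) = 651 (B(l) = 2 - (-277 - 372) = 2 - 1*(-649) = 2 + 649 = 651)
v = 874046 (v = (695616 + 1185770) - 1007340 = 1881386 - 1007340 = 874046)
q(d, y) = -357 + 684*y
B(1547)/q(-224, -181) + 2497046/v = 651/(-357 + 684*(-181)) + 2497046/874046 = 651/(-357 - 123804) + 2497046*(1/874046) = 651/(-124161) + 1248523/437023 = 651*(-1/124161) + 1248523/437023 = -217/41387 + 1248523/437023 = 51577787410/18087070901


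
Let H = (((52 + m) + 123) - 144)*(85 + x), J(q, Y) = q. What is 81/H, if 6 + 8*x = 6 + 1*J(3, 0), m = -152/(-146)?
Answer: 47304/1597537 ≈ 0.029611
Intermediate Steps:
m = 76/73 (m = -152*(-1/146) = 76/73 ≈ 1.0411)
x = 3/8 (x = -¾ + (6 + 1*3)/8 = -¾ + (6 + 3)/8 = -¾ + (⅛)*9 = -¾ + 9/8 = 3/8 ≈ 0.37500)
H = 1597537/584 (H = (((52 + 76/73) + 123) - 144)*(85 + 3/8) = ((3872/73 + 123) - 144)*(683/8) = (12851/73 - 144)*(683/8) = (2339/73)*(683/8) = 1597537/584 ≈ 2735.5)
81/H = 81/(1597537/584) = 81*(584/1597537) = 47304/1597537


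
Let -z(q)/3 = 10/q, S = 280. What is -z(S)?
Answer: 3/28 ≈ 0.10714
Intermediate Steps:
z(q) = -30/q
-z(S) = -(-30)/280 = -1*(-3/28) = 3/28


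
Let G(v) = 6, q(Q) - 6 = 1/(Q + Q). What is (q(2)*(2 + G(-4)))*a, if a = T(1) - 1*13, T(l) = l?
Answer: -600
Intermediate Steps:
q(Q) = 6 + 1/(2*Q) (q(Q) = 6 + 1/(Q + Q) = 6 + 1/(2*Q))
a = -12 (a = 1 - 1*13 = 1 - 13 = -12)
(q(2)*(2 + G(-4)))*a = ((6 + (½)/2)*(2 + 6))*(-12) = ((6 + (½)*(½))*8)*(-12) = ((6 + ¼)*8)*(-12) = ((25/4)*8)*(-12) = 50*(-12) = -600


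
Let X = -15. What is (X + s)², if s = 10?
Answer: 25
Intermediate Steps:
(X + s)² = (-15 + 10)² = (-5)² = 25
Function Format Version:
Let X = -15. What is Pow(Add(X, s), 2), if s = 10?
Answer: 25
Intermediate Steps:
Pow(Add(X, s), 2) = Pow(Add(-15, 10), 2) = Pow(-5, 2) = 25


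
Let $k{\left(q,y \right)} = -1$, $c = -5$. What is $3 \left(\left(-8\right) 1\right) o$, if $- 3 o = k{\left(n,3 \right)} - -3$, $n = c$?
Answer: $16$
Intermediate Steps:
$n = -5$
$o = - \frac{2}{3}$ ($o = - \frac{-1 - -3}{3} = - \frac{-1 + 3}{3} = \left(- \frac{1}{3}\right) 2 = - \frac{2}{3} \approx -0.66667$)
$3 \left(\left(-8\right) 1\right) o = 3 \left(\left(-8\right) 1\right) \left(- \frac{2}{3}\right) = 3 \left(-8\right) \left(- \frac{2}{3}\right) = \left(-24\right) \left(- \frac{2}{3}\right) = 16$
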